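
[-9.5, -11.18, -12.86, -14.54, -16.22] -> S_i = -9.50 + -1.68*i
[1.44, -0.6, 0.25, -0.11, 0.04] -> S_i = 1.44*(-0.42)^i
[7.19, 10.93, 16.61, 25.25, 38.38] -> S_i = 7.19*1.52^i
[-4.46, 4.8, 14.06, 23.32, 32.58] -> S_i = -4.46 + 9.26*i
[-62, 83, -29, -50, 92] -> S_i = Random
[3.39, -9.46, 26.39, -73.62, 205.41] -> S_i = 3.39*(-2.79)^i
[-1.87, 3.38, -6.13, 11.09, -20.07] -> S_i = -1.87*(-1.81)^i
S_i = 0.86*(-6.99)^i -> [0.86, -6.01, 42.02, -293.72, 2053.09]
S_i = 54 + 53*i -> [54, 107, 160, 213, 266]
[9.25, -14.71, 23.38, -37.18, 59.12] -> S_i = 9.25*(-1.59)^i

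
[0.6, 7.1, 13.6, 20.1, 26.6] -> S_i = 0.60 + 6.50*i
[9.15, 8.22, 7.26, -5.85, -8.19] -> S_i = Random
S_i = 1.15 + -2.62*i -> [1.15, -1.47, -4.09, -6.71, -9.33]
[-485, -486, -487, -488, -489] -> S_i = -485 + -1*i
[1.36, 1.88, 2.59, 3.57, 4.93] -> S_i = 1.36*1.38^i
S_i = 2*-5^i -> [2, -10, 50, -250, 1250]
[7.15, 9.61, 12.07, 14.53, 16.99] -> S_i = 7.15 + 2.46*i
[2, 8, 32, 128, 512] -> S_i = 2*4^i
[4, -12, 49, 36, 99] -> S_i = Random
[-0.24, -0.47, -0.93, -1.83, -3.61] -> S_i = -0.24*1.97^i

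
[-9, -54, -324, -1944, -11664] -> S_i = -9*6^i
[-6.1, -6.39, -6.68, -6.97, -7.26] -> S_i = -6.10 + -0.29*i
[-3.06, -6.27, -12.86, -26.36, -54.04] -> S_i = -3.06*2.05^i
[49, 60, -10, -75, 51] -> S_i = Random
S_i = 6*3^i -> [6, 18, 54, 162, 486]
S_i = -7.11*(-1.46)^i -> [-7.11, 10.38, -15.16, 22.13, -32.31]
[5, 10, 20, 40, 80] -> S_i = 5*2^i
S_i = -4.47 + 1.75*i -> [-4.47, -2.72, -0.97, 0.78, 2.53]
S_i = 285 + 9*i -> [285, 294, 303, 312, 321]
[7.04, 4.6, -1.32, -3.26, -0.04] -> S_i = Random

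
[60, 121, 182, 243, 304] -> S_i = 60 + 61*i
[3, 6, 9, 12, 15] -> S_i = 3 + 3*i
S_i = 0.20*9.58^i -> [0.2, 1.92, 18.36, 175.84, 1684.58]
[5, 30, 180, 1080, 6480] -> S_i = 5*6^i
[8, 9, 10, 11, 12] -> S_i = 8 + 1*i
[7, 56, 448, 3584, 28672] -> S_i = 7*8^i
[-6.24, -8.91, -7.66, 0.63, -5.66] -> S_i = Random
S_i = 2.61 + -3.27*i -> [2.61, -0.66, -3.93, -7.2, -10.47]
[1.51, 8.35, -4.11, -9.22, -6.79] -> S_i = Random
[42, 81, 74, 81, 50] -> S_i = Random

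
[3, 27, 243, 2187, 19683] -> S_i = 3*9^i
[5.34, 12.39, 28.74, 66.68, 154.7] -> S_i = 5.34*2.32^i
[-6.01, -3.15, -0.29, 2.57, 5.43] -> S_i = -6.01 + 2.86*i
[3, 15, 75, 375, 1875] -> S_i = 3*5^i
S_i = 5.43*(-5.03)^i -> [5.43, -27.31, 137.38, -691.04, 3475.94]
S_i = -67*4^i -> [-67, -268, -1072, -4288, -17152]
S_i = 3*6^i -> [3, 18, 108, 648, 3888]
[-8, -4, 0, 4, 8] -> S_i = -8 + 4*i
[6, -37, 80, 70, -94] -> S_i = Random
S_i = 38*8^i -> [38, 304, 2432, 19456, 155648]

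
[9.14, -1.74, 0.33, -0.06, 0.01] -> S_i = 9.14*(-0.19)^i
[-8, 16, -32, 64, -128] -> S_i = -8*-2^i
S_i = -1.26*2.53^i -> [-1.26, -3.19, -8.07, -20.4, -51.62]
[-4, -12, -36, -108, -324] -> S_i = -4*3^i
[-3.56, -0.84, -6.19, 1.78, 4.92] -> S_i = Random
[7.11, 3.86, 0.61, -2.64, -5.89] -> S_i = 7.11 + -3.25*i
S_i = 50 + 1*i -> [50, 51, 52, 53, 54]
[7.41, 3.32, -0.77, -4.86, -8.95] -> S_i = 7.41 + -4.09*i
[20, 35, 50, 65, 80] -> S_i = 20 + 15*i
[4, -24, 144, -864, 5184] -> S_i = 4*-6^i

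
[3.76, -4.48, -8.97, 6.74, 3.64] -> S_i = Random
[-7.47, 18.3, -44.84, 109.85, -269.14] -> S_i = -7.47*(-2.45)^i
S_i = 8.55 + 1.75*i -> [8.55, 10.3, 12.05, 13.8, 15.55]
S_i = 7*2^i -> [7, 14, 28, 56, 112]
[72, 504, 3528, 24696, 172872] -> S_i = 72*7^i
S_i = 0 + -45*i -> [0, -45, -90, -135, -180]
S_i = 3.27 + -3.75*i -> [3.27, -0.48, -4.23, -7.98, -11.73]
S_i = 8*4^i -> [8, 32, 128, 512, 2048]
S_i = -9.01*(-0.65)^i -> [-9.01, 5.86, -3.81, 2.47, -1.61]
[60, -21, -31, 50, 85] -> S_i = Random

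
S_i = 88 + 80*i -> [88, 168, 248, 328, 408]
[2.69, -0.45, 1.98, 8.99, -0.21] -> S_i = Random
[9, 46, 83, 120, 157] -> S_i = 9 + 37*i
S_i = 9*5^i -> [9, 45, 225, 1125, 5625]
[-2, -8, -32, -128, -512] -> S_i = -2*4^i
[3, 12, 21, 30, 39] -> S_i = 3 + 9*i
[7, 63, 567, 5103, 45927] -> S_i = 7*9^i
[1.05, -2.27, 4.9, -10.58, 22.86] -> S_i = 1.05*(-2.16)^i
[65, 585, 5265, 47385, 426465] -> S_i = 65*9^i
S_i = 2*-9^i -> [2, -18, 162, -1458, 13122]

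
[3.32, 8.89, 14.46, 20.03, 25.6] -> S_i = 3.32 + 5.57*i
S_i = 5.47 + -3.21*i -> [5.47, 2.26, -0.95, -4.16, -7.37]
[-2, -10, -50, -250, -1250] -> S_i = -2*5^i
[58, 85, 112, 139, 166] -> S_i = 58 + 27*i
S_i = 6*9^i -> [6, 54, 486, 4374, 39366]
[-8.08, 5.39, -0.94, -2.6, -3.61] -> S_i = Random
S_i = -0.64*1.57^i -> [-0.64, -1.0, -1.58, -2.48, -3.89]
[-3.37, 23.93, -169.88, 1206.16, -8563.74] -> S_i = -3.37*(-7.10)^i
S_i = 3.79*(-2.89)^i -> [3.79, -10.95, 31.65, -91.48, 264.38]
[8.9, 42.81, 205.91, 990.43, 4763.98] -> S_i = 8.90*4.81^i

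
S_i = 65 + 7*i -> [65, 72, 79, 86, 93]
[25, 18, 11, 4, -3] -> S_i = 25 + -7*i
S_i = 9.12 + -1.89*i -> [9.12, 7.23, 5.34, 3.45, 1.56]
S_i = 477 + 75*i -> [477, 552, 627, 702, 777]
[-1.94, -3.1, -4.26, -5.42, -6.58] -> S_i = -1.94 + -1.16*i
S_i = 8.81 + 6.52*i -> [8.81, 15.33, 21.85, 28.37, 34.89]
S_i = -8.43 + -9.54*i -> [-8.43, -17.97, -27.51, -37.05, -46.59]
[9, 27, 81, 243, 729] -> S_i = 9*3^i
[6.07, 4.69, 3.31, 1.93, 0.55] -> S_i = 6.07 + -1.38*i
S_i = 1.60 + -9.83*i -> [1.6, -8.23, -18.06, -27.89, -37.72]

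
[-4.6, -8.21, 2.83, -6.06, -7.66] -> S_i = Random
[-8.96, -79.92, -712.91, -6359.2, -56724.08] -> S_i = -8.96*8.92^i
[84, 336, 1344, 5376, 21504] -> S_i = 84*4^i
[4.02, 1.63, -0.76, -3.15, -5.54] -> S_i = 4.02 + -2.39*i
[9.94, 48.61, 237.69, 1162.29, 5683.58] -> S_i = 9.94*4.89^i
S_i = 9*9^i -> [9, 81, 729, 6561, 59049]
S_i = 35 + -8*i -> [35, 27, 19, 11, 3]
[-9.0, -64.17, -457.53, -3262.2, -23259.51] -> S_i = -9.00*7.13^i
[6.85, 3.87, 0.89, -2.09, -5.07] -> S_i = 6.85 + -2.98*i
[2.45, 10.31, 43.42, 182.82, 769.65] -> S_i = 2.45*4.21^i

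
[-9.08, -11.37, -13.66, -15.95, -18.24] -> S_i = -9.08 + -2.29*i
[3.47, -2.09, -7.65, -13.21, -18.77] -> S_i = 3.47 + -5.56*i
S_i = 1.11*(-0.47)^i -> [1.11, -0.52, 0.25, -0.12, 0.05]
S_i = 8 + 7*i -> [8, 15, 22, 29, 36]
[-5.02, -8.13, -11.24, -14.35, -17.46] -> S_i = -5.02 + -3.11*i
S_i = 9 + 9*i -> [9, 18, 27, 36, 45]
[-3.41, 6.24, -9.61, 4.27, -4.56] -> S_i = Random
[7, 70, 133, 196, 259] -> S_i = 7 + 63*i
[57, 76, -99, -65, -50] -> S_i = Random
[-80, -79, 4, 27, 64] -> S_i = Random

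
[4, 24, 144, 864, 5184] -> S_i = 4*6^i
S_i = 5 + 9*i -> [5, 14, 23, 32, 41]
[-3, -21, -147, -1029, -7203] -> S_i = -3*7^i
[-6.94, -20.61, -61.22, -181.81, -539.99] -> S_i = -6.94*2.97^i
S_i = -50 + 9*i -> [-50, -41, -32, -23, -14]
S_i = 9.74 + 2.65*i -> [9.74, 12.39, 15.04, 17.69, 20.34]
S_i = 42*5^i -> [42, 210, 1050, 5250, 26250]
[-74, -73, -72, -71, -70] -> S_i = -74 + 1*i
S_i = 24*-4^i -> [24, -96, 384, -1536, 6144]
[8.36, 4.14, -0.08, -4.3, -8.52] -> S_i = 8.36 + -4.22*i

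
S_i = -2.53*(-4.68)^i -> [-2.53, 11.84, -55.41, 259.33, -1213.68]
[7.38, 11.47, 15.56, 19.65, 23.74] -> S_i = 7.38 + 4.09*i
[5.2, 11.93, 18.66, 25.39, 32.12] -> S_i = 5.20 + 6.73*i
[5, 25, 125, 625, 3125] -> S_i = 5*5^i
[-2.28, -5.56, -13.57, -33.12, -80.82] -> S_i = -2.28*2.44^i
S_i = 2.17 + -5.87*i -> [2.17, -3.7, -9.57, -15.44, -21.31]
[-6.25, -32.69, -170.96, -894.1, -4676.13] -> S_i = -6.25*5.23^i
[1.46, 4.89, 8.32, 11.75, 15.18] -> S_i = 1.46 + 3.43*i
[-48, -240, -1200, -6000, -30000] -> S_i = -48*5^i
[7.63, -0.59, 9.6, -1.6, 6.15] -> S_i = Random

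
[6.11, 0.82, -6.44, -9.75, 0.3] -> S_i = Random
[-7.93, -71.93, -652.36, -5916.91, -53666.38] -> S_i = -7.93*9.07^i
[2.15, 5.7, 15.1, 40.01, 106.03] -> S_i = 2.15*2.65^i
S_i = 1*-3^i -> [1, -3, 9, -27, 81]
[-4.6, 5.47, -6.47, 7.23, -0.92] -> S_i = Random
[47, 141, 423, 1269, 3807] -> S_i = 47*3^i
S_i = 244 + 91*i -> [244, 335, 426, 517, 608]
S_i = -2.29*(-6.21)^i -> [-2.29, 14.22, -88.31, 548.42, -3405.66]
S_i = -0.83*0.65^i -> [-0.83, -0.54, -0.35, -0.23, -0.15]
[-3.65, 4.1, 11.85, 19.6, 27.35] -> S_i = -3.65 + 7.75*i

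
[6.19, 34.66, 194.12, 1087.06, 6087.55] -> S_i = 6.19*5.60^i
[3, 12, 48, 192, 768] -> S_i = 3*4^i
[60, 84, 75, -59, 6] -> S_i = Random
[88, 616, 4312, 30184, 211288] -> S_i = 88*7^i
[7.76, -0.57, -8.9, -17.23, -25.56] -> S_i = 7.76 + -8.33*i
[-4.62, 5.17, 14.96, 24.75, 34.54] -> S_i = -4.62 + 9.79*i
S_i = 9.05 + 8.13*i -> [9.05, 17.18, 25.31, 33.44, 41.57]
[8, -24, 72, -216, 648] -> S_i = 8*-3^i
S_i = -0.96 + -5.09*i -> [-0.96, -6.05, -11.14, -16.23, -21.32]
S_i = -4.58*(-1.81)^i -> [-4.58, 8.29, -15.0, 27.16, -49.16]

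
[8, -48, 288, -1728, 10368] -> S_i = 8*-6^i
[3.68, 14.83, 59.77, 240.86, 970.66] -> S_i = 3.68*4.03^i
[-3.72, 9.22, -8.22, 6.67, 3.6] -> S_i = Random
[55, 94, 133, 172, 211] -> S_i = 55 + 39*i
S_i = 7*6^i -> [7, 42, 252, 1512, 9072]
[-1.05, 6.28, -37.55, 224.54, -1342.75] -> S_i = -1.05*(-5.98)^i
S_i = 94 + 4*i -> [94, 98, 102, 106, 110]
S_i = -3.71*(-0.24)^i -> [-3.71, 0.89, -0.21, 0.05, -0.01]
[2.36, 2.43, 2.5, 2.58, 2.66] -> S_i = 2.36*1.03^i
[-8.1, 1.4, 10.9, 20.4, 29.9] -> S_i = -8.10 + 9.50*i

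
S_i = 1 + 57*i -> [1, 58, 115, 172, 229]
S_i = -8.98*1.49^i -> [-8.98, -13.38, -19.94, -29.71, -44.26]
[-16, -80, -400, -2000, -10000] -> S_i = -16*5^i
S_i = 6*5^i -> [6, 30, 150, 750, 3750]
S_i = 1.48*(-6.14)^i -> [1.48, -9.09, 55.8, -342.58, 2103.46]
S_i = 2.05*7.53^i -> [2.05, 15.44, 116.24, 875.26, 6590.73]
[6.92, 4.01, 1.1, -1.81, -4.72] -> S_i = 6.92 + -2.91*i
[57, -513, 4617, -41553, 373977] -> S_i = 57*-9^i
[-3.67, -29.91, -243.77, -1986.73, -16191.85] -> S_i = -3.67*8.15^i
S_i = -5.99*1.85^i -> [-5.99, -11.08, -20.5, -37.93, -70.16]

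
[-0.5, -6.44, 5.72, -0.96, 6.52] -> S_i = Random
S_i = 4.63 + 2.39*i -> [4.63, 7.02, 9.41, 11.8, 14.19]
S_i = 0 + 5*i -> [0, 5, 10, 15, 20]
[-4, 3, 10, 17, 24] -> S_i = -4 + 7*i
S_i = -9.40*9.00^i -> [-9.4, -84.6, -761.4, -6852.6, -61673.4]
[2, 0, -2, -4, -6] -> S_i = 2 + -2*i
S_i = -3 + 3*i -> [-3, 0, 3, 6, 9]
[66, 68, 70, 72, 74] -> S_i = 66 + 2*i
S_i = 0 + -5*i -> [0, -5, -10, -15, -20]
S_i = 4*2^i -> [4, 8, 16, 32, 64]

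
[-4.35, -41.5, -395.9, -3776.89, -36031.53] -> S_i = -4.35*9.54^i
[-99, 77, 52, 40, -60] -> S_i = Random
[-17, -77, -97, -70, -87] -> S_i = Random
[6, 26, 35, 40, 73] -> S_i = Random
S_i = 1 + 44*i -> [1, 45, 89, 133, 177]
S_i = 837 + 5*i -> [837, 842, 847, 852, 857]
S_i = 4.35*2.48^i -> [4.35, 10.79, 26.75, 66.35, 164.55]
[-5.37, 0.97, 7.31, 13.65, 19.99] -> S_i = -5.37 + 6.34*i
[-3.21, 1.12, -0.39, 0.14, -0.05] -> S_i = -3.21*(-0.35)^i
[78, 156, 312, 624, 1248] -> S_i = 78*2^i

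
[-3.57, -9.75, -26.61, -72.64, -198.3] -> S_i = -3.57*2.73^i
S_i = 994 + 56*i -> [994, 1050, 1106, 1162, 1218]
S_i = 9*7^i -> [9, 63, 441, 3087, 21609]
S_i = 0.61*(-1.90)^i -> [0.61, -1.16, 2.2, -4.18, 7.95]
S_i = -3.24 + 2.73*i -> [-3.24, -0.51, 2.22, 4.95, 7.68]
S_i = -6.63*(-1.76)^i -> [-6.63, 11.67, -20.54, 36.15, -63.62]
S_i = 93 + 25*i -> [93, 118, 143, 168, 193]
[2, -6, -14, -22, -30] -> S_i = 2 + -8*i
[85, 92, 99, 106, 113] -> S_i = 85 + 7*i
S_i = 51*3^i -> [51, 153, 459, 1377, 4131]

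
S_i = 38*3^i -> [38, 114, 342, 1026, 3078]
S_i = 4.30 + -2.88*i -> [4.3, 1.42, -1.46, -4.34, -7.22]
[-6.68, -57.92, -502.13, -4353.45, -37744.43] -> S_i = -6.68*8.67^i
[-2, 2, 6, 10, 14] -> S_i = -2 + 4*i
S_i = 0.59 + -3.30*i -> [0.59, -2.71, -6.01, -9.31, -12.61]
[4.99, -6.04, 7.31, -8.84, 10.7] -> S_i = 4.99*(-1.21)^i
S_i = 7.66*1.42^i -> [7.66, 10.88, 15.45, 21.93, 31.14]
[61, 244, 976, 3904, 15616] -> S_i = 61*4^i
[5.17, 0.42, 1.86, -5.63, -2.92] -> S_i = Random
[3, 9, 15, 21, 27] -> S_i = 3 + 6*i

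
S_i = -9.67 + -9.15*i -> [-9.67, -18.82, -27.97, -37.12, -46.27]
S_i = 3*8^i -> [3, 24, 192, 1536, 12288]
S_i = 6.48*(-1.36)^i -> [6.48, -8.81, 11.99, -16.3, 22.17]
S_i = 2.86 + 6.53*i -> [2.86, 9.39, 15.92, 22.45, 28.98]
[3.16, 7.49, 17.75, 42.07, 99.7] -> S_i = 3.16*2.37^i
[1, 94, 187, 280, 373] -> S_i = 1 + 93*i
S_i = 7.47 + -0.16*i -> [7.47, 7.31, 7.15, 6.99, 6.83]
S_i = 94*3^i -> [94, 282, 846, 2538, 7614]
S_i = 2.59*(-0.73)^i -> [2.59, -1.89, 1.38, -1.01, 0.74]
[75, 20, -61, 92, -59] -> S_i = Random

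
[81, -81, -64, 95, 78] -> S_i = Random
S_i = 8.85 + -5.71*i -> [8.85, 3.14, -2.57, -8.28, -13.99]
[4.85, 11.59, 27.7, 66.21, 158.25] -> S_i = 4.85*2.39^i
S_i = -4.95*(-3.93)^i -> [-4.95, 19.45, -76.45, 300.46, -1180.8]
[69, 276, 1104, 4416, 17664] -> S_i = 69*4^i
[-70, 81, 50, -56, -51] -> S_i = Random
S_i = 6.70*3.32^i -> [6.7, 22.24, 73.85, 245.18, 814.01]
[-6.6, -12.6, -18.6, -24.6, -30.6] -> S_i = -6.60 + -6.00*i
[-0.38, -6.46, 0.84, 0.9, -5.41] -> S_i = Random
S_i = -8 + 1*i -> [-8, -7, -6, -5, -4]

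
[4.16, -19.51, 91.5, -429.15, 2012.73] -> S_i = 4.16*(-4.69)^i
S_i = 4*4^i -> [4, 16, 64, 256, 1024]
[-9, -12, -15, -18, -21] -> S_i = -9 + -3*i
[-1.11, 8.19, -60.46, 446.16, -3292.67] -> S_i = -1.11*(-7.38)^i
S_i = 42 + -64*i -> [42, -22, -86, -150, -214]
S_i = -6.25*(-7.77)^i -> [-6.25, 48.56, -377.33, 2931.86, -22780.54]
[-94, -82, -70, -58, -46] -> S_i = -94 + 12*i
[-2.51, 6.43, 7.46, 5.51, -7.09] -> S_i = Random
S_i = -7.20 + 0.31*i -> [-7.2, -6.89, -6.58, -6.27, -5.96]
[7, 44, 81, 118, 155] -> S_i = 7 + 37*i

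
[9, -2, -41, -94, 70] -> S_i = Random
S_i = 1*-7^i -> [1, -7, 49, -343, 2401]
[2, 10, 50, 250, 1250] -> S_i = 2*5^i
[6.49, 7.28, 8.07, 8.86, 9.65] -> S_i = 6.49 + 0.79*i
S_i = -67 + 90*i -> [-67, 23, 113, 203, 293]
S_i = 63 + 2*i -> [63, 65, 67, 69, 71]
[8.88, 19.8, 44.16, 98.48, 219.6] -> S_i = 8.88*2.23^i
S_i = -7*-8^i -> [-7, 56, -448, 3584, -28672]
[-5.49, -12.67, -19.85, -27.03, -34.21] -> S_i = -5.49 + -7.18*i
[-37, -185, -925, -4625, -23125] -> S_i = -37*5^i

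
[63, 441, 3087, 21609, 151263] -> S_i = 63*7^i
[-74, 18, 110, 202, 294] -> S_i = -74 + 92*i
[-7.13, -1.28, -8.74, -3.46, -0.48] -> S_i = Random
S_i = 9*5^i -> [9, 45, 225, 1125, 5625]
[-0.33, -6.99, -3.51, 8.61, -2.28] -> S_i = Random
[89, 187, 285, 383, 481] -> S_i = 89 + 98*i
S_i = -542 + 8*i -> [-542, -534, -526, -518, -510]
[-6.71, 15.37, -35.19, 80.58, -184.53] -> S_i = -6.71*(-2.29)^i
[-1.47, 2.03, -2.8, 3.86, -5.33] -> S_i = -1.47*(-1.38)^i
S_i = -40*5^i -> [-40, -200, -1000, -5000, -25000]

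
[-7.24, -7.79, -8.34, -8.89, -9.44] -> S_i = -7.24 + -0.55*i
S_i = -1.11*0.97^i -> [-1.11, -1.08, -1.04, -1.01, -0.98]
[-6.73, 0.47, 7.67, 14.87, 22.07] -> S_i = -6.73 + 7.20*i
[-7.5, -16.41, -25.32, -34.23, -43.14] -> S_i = -7.50 + -8.91*i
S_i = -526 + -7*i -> [-526, -533, -540, -547, -554]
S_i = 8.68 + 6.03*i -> [8.68, 14.71, 20.74, 26.77, 32.8]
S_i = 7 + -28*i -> [7, -21, -49, -77, -105]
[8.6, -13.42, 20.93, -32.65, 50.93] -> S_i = 8.60*(-1.56)^i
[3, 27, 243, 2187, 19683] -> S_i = 3*9^i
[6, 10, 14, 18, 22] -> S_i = 6 + 4*i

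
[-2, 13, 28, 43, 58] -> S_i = -2 + 15*i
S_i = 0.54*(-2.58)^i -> [0.54, -1.39, 3.59, -9.27, 23.93]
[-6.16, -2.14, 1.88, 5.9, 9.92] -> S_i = -6.16 + 4.02*i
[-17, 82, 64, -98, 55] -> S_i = Random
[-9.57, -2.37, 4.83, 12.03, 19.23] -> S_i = -9.57 + 7.20*i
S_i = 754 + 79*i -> [754, 833, 912, 991, 1070]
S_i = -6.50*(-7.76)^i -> [-6.5, 50.44, -391.41, 3037.38, -23570.04]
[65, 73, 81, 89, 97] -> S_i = 65 + 8*i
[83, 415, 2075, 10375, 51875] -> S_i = 83*5^i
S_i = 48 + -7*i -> [48, 41, 34, 27, 20]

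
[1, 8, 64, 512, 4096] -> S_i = 1*8^i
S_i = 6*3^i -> [6, 18, 54, 162, 486]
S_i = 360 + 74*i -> [360, 434, 508, 582, 656]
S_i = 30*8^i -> [30, 240, 1920, 15360, 122880]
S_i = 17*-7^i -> [17, -119, 833, -5831, 40817]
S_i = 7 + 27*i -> [7, 34, 61, 88, 115]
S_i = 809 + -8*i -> [809, 801, 793, 785, 777]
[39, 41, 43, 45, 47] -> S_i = 39 + 2*i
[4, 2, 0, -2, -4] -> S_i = 4 + -2*i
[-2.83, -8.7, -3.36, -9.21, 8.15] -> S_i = Random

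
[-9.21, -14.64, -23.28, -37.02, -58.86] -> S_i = -9.21*1.59^i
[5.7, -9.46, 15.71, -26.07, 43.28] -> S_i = 5.70*(-1.66)^i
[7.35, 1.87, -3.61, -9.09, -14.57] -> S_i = 7.35 + -5.48*i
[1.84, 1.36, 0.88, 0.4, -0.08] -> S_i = 1.84 + -0.48*i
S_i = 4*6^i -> [4, 24, 144, 864, 5184]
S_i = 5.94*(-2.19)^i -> [5.94, -13.01, 28.49, -62.39, 136.64]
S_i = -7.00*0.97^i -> [-7.0, -6.79, -6.59, -6.39, -6.2]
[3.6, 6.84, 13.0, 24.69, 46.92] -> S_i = 3.60*1.90^i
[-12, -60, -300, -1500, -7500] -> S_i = -12*5^i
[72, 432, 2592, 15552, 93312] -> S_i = 72*6^i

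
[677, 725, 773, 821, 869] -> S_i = 677 + 48*i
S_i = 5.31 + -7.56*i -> [5.31, -2.25, -9.81, -17.37, -24.93]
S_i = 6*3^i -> [6, 18, 54, 162, 486]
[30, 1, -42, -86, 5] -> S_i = Random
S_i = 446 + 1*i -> [446, 447, 448, 449, 450]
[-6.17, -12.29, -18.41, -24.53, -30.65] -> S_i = -6.17 + -6.12*i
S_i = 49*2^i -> [49, 98, 196, 392, 784]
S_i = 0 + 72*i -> [0, 72, 144, 216, 288]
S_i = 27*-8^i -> [27, -216, 1728, -13824, 110592]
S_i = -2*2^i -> [-2, -4, -8, -16, -32]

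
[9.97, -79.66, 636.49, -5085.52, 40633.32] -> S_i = 9.97*(-7.99)^i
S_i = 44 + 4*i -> [44, 48, 52, 56, 60]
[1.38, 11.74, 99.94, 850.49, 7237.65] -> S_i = 1.38*8.51^i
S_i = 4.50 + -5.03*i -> [4.5, -0.53, -5.56, -10.59, -15.62]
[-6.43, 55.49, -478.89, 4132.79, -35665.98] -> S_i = -6.43*(-8.63)^i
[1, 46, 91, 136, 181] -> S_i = 1 + 45*i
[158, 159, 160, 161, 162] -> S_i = 158 + 1*i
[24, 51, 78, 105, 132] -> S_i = 24 + 27*i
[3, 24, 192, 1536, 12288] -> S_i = 3*8^i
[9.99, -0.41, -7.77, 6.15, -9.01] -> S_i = Random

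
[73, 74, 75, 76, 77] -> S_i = 73 + 1*i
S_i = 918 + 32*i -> [918, 950, 982, 1014, 1046]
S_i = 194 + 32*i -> [194, 226, 258, 290, 322]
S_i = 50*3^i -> [50, 150, 450, 1350, 4050]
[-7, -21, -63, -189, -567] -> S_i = -7*3^i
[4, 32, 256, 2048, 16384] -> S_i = 4*8^i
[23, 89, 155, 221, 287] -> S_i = 23 + 66*i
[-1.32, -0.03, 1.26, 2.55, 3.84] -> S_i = -1.32 + 1.29*i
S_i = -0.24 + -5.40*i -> [-0.24, -5.64, -11.04, -16.44, -21.84]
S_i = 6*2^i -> [6, 12, 24, 48, 96]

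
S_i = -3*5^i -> [-3, -15, -75, -375, -1875]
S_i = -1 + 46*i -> [-1, 45, 91, 137, 183]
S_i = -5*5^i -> [-5, -25, -125, -625, -3125]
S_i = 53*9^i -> [53, 477, 4293, 38637, 347733]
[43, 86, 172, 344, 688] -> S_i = 43*2^i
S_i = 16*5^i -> [16, 80, 400, 2000, 10000]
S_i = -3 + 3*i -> [-3, 0, 3, 6, 9]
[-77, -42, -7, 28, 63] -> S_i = -77 + 35*i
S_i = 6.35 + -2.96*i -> [6.35, 3.39, 0.43, -2.53, -5.49]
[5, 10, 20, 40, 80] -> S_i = 5*2^i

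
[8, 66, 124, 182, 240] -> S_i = 8 + 58*i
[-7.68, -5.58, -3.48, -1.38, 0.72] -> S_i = -7.68 + 2.10*i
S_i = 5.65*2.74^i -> [5.65, 15.48, 42.42, 116.23, 318.46]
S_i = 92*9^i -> [92, 828, 7452, 67068, 603612]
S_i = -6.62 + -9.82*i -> [-6.62, -16.44, -26.26, -36.08, -45.9]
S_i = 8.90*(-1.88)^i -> [8.9, -16.73, 31.46, -59.14, 111.18]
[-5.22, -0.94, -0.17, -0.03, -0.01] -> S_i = -5.22*0.18^i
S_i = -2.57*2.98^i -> [-2.57, -7.66, -22.82, -68.01, -202.67]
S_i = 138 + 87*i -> [138, 225, 312, 399, 486]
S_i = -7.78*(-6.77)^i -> [-7.78, 52.67, -356.58, 2414.05, -16343.09]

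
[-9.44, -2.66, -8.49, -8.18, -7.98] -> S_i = Random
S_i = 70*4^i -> [70, 280, 1120, 4480, 17920]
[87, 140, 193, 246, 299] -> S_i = 87 + 53*i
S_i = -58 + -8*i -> [-58, -66, -74, -82, -90]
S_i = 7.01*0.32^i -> [7.01, 2.24, 0.72, 0.23, 0.07]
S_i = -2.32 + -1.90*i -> [-2.32, -4.22, -6.12, -8.02, -9.92]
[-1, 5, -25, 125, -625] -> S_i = -1*-5^i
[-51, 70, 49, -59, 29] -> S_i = Random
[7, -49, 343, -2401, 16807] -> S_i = 7*-7^i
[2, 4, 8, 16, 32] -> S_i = 2*2^i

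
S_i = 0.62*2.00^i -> [0.62, 1.24, 2.48, 4.96, 9.92]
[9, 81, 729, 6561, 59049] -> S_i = 9*9^i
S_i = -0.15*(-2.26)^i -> [-0.15, 0.34, -0.77, 1.73, -3.91]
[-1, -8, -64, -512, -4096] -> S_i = -1*8^i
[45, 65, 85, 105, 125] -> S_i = 45 + 20*i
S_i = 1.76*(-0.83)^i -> [1.76, -1.46, 1.21, -1.01, 0.84]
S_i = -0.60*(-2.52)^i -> [-0.6, 1.51, -3.81, 9.6, -24.2]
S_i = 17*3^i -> [17, 51, 153, 459, 1377]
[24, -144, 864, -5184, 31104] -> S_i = 24*-6^i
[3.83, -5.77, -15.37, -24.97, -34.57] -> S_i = 3.83 + -9.60*i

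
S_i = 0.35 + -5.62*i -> [0.35, -5.27, -10.89, -16.51, -22.13]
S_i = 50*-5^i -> [50, -250, 1250, -6250, 31250]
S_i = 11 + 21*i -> [11, 32, 53, 74, 95]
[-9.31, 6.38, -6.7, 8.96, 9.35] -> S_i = Random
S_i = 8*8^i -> [8, 64, 512, 4096, 32768]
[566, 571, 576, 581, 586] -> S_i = 566 + 5*i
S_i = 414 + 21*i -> [414, 435, 456, 477, 498]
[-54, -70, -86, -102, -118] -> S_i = -54 + -16*i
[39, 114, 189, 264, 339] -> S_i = 39 + 75*i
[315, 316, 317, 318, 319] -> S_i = 315 + 1*i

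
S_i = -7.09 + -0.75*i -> [-7.09, -7.84, -8.59, -9.34, -10.09]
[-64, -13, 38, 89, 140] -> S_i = -64 + 51*i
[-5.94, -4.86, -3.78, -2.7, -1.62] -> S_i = -5.94 + 1.08*i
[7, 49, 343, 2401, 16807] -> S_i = 7*7^i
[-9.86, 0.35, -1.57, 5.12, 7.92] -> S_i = Random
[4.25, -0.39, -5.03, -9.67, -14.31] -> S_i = 4.25 + -4.64*i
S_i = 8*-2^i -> [8, -16, 32, -64, 128]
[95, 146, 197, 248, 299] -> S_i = 95 + 51*i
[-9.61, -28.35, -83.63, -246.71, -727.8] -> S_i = -9.61*2.95^i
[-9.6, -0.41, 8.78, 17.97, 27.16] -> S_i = -9.60 + 9.19*i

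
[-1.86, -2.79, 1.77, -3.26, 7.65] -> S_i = Random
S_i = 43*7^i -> [43, 301, 2107, 14749, 103243]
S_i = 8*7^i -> [8, 56, 392, 2744, 19208]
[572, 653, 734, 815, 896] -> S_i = 572 + 81*i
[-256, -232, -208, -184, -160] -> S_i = -256 + 24*i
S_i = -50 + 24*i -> [-50, -26, -2, 22, 46]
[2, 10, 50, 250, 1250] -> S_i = 2*5^i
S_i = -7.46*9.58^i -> [-7.46, -71.47, -684.65, -6558.97, -62834.89]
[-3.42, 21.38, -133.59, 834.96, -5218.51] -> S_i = -3.42*(-6.25)^i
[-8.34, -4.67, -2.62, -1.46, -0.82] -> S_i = -8.34*0.56^i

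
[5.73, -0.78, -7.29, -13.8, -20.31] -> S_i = 5.73 + -6.51*i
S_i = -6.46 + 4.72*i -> [-6.46, -1.74, 2.98, 7.7, 12.42]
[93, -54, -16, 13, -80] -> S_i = Random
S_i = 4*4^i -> [4, 16, 64, 256, 1024]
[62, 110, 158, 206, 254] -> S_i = 62 + 48*i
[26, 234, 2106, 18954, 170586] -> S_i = 26*9^i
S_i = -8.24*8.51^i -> [-8.24, -70.12, -596.74, -5078.27, -43216.09]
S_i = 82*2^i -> [82, 164, 328, 656, 1312]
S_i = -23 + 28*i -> [-23, 5, 33, 61, 89]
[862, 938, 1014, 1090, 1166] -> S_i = 862 + 76*i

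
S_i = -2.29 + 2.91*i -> [-2.29, 0.62, 3.53, 6.44, 9.35]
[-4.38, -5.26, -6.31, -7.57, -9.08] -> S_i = -4.38*1.20^i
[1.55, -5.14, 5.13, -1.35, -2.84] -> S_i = Random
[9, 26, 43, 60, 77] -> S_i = 9 + 17*i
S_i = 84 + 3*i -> [84, 87, 90, 93, 96]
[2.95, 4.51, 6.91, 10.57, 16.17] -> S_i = 2.95*1.53^i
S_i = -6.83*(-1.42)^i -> [-6.83, 9.7, -13.77, 19.56, -27.77]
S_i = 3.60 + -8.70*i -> [3.6, -5.1, -13.8, -22.5, -31.2]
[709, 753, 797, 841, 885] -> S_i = 709 + 44*i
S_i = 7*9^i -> [7, 63, 567, 5103, 45927]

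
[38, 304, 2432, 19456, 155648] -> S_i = 38*8^i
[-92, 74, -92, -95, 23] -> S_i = Random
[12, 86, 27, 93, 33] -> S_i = Random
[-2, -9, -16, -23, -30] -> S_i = -2 + -7*i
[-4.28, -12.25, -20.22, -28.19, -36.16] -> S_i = -4.28 + -7.97*i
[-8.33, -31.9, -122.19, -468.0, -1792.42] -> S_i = -8.33*3.83^i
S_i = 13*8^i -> [13, 104, 832, 6656, 53248]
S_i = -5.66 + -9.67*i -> [-5.66, -15.33, -25.0, -34.67, -44.34]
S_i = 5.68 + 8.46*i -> [5.68, 14.14, 22.6, 31.06, 39.52]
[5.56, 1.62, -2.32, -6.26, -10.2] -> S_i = 5.56 + -3.94*i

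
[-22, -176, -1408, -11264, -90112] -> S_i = -22*8^i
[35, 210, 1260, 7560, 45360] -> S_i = 35*6^i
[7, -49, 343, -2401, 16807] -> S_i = 7*-7^i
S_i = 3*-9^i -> [3, -27, 243, -2187, 19683]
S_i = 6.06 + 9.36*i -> [6.06, 15.42, 24.78, 34.14, 43.5]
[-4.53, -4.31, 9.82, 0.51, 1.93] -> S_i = Random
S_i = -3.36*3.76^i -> [-3.36, -12.63, -47.5, -178.61, -671.57]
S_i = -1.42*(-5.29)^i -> [-1.42, 7.51, -39.74, 210.21, -1112.02]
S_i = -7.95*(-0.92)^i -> [-7.95, 7.31, -6.73, 6.19, -5.7]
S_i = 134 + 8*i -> [134, 142, 150, 158, 166]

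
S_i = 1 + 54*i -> [1, 55, 109, 163, 217]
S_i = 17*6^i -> [17, 102, 612, 3672, 22032]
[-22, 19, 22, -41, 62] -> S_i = Random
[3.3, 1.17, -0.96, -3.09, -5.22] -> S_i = 3.30 + -2.13*i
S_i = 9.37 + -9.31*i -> [9.37, 0.06, -9.25, -18.56, -27.87]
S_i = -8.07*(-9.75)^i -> [-8.07, 78.68, -767.15, 7479.76, -72927.61]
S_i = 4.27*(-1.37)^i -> [4.27, -5.85, 8.01, -10.98, 15.04]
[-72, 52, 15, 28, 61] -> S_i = Random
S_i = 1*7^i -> [1, 7, 49, 343, 2401]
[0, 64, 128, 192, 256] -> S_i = 0 + 64*i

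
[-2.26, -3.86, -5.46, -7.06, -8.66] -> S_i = -2.26 + -1.60*i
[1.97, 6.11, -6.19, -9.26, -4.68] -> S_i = Random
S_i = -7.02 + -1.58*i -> [-7.02, -8.6, -10.18, -11.76, -13.34]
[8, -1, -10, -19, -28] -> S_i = 8 + -9*i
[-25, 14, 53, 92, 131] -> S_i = -25 + 39*i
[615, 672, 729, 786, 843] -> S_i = 615 + 57*i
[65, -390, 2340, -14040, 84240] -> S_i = 65*-6^i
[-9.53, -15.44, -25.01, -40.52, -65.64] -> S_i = -9.53*1.62^i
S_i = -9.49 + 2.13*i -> [-9.49, -7.36, -5.23, -3.1, -0.97]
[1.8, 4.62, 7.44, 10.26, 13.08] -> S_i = 1.80 + 2.82*i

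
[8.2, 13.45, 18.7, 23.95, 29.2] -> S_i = 8.20 + 5.25*i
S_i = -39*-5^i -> [-39, 195, -975, 4875, -24375]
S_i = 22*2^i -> [22, 44, 88, 176, 352]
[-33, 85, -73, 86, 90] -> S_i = Random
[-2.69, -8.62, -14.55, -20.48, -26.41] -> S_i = -2.69 + -5.93*i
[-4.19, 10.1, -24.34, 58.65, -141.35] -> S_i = -4.19*(-2.41)^i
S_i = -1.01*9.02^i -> [-1.01, -9.11, -82.17, -741.21, -6685.71]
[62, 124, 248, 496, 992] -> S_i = 62*2^i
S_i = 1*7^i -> [1, 7, 49, 343, 2401]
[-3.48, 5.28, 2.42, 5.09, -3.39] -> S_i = Random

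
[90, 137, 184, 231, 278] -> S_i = 90 + 47*i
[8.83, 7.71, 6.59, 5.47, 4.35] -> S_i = 8.83 + -1.12*i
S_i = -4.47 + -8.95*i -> [-4.47, -13.42, -22.37, -31.32, -40.27]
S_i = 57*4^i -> [57, 228, 912, 3648, 14592]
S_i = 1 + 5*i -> [1, 6, 11, 16, 21]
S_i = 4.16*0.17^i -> [4.16, 0.71, 0.12, 0.02, 0.0]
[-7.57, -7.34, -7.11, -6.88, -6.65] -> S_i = -7.57 + 0.23*i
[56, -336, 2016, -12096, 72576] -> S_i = 56*-6^i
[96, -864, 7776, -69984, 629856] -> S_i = 96*-9^i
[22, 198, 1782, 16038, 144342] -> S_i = 22*9^i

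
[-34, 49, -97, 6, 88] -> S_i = Random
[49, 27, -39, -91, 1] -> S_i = Random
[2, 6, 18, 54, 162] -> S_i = 2*3^i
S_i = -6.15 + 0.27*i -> [-6.15, -5.88, -5.61, -5.34, -5.07]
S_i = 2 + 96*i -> [2, 98, 194, 290, 386]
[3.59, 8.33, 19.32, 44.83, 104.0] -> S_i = 3.59*2.32^i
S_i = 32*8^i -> [32, 256, 2048, 16384, 131072]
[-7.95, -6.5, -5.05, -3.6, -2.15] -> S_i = -7.95 + 1.45*i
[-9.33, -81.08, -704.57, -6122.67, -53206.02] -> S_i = -9.33*8.69^i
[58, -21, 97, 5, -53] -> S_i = Random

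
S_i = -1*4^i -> [-1, -4, -16, -64, -256]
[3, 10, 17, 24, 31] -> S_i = 3 + 7*i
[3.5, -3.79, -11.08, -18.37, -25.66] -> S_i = 3.50 + -7.29*i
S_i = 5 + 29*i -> [5, 34, 63, 92, 121]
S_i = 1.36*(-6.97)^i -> [1.36, -9.48, 66.07, -460.51, 3209.74]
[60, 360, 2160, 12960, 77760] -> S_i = 60*6^i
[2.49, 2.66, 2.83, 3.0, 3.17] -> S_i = 2.49 + 0.17*i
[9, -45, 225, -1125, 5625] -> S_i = 9*-5^i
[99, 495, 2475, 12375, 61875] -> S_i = 99*5^i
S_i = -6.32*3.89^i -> [-6.32, -24.58, -95.63, -372.02, -1447.16]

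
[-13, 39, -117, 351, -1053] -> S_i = -13*-3^i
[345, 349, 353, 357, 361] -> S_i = 345 + 4*i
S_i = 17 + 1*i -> [17, 18, 19, 20, 21]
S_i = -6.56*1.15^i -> [-6.56, -7.54, -8.68, -9.98, -11.47]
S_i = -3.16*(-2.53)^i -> [-3.16, 7.99, -20.23, 51.17, -129.47]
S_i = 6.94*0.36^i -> [6.94, 2.5, 0.9, 0.32, 0.12]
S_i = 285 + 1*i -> [285, 286, 287, 288, 289]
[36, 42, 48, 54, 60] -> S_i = 36 + 6*i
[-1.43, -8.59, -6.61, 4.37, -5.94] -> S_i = Random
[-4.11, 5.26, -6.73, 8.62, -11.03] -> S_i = -4.11*(-1.28)^i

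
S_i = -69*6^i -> [-69, -414, -2484, -14904, -89424]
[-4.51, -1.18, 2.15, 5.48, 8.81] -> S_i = -4.51 + 3.33*i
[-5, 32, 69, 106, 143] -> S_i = -5 + 37*i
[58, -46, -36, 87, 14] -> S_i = Random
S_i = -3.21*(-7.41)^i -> [-3.21, 23.79, -176.26, 1306.05, -9677.83]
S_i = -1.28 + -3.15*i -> [-1.28, -4.43, -7.58, -10.73, -13.88]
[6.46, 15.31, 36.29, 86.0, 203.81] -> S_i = 6.46*2.37^i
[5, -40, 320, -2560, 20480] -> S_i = 5*-8^i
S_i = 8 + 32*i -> [8, 40, 72, 104, 136]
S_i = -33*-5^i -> [-33, 165, -825, 4125, -20625]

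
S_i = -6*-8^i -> [-6, 48, -384, 3072, -24576]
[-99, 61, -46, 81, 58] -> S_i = Random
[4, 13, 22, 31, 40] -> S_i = 4 + 9*i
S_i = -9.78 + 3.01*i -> [-9.78, -6.77, -3.76, -0.75, 2.26]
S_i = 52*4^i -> [52, 208, 832, 3328, 13312]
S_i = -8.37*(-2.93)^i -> [-8.37, 24.52, -71.86, 210.54, -616.87]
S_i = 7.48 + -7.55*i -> [7.48, -0.07, -7.62, -15.17, -22.72]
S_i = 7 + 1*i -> [7, 8, 9, 10, 11]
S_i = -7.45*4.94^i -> [-7.45, -36.8, -181.81, -898.13, -4436.74]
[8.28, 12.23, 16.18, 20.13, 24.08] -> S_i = 8.28 + 3.95*i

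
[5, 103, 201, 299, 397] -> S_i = 5 + 98*i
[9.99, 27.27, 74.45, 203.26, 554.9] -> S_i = 9.99*2.73^i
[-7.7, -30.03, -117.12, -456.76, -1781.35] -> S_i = -7.70*3.90^i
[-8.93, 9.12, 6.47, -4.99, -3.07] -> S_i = Random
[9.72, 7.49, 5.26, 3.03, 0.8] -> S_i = 9.72 + -2.23*i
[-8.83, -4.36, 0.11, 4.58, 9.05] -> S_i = -8.83 + 4.47*i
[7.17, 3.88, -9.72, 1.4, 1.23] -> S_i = Random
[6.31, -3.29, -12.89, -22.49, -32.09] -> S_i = 6.31 + -9.60*i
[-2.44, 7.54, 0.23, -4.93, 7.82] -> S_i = Random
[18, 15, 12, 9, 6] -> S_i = 18 + -3*i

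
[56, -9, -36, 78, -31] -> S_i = Random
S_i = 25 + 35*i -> [25, 60, 95, 130, 165]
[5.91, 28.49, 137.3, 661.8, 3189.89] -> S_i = 5.91*4.82^i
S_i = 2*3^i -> [2, 6, 18, 54, 162]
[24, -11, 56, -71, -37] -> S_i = Random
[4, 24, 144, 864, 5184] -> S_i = 4*6^i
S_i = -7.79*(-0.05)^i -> [-7.79, 0.39, -0.02, 0.0, -0.0]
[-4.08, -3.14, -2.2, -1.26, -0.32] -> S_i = -4.08 + 0.94*i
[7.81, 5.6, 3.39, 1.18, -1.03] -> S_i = 7.81 + -2.21*i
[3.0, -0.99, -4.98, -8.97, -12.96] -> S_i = 3.00 + -3.99*i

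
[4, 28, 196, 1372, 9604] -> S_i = 4*7^i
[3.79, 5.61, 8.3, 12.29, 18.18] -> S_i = 3.79*1.48^i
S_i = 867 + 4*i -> [867, 871, 875, 879, 883]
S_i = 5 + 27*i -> [5, 32, 59, 86, 113]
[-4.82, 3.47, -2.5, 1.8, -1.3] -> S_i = -4.82*(-0.72)^i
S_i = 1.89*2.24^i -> [1.89, 4.23, 9.48, 21.24, 47.58]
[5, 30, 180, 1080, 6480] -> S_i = 5*6^i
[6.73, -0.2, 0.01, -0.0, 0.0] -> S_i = 6.73*(-0.03)^i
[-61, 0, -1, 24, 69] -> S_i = Random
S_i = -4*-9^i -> [-4, 36, -324, 2916, -26244]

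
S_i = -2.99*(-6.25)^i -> [-2.99, 18.69, -116.8, 729.98, -4562.38]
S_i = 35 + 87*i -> [35, 122, 209, 296, 383]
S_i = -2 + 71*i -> [-2, 69, 140, 211, 282]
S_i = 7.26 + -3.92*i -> [7.26, 3.34, -0.58, -4.5, -8.42]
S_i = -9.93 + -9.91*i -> [-9.93, -19.84, -29.75, -39.66, -49.57]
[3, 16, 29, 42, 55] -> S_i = 3 + 13*i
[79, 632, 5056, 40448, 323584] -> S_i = 79*8^i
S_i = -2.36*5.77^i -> [-2.36, -13.62, -78.57, -453.36, -2615.86]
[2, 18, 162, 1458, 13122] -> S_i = 2*9^i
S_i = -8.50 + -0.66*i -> [-8.5, -9.16, -9.82, -10.48, -11.14]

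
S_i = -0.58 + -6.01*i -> [-0.58, -6.59, -12.6, -18.61, -24.62]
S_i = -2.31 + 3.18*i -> [-2.31, 0.87, 4.05, 7.23, 10.41]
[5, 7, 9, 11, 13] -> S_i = 5 + 2*i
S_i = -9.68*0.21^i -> [-9.68, -2.03, -0.43, -0.09, -0.02]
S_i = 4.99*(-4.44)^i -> [4.99, -22.16, 98.37, -436.77, 1939.24]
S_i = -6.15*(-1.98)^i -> [-6.15, 12.18, -24.11, 47.74, -94.52]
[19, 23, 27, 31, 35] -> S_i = 19 + 4*i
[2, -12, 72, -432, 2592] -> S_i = 2*-6^i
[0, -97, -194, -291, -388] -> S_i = 0 + -97*i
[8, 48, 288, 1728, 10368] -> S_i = 8*6^i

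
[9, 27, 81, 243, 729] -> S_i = 9*3^i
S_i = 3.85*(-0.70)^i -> [3.85, -2.7, 1.89, -1.32, 0.92]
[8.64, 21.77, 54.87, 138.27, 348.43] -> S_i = 8.64*2.52^i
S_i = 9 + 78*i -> [9, 87, 165, 243, 321]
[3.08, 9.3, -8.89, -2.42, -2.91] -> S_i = Random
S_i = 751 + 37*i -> [751, 788, 825, 862, 899]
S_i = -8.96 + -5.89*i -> [-8.96, -14.85, -20.74, -26.63, -32.52]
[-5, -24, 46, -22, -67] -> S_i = Random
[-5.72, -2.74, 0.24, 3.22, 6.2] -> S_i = -5.72 + 2.98*i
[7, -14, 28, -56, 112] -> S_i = 7*-2^i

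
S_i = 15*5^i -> [15, 75, 375, 1875, 9375]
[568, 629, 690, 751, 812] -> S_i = 568 + 61*i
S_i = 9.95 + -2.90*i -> [9.95, 7.05, 4.15, 1.25, -1.65]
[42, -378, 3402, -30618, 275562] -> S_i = 42*-9^i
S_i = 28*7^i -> [28, 196, 1372, 9604, 67228]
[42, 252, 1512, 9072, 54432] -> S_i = 42*6^i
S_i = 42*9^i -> [42, 378, 3402, 30618, 275562]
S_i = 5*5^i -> [5, 25, 125, 625, 3125]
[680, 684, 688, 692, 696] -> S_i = 680 + 4*i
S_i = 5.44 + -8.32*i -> [5.44, -2.88, -11.2, -19.52, -27.84]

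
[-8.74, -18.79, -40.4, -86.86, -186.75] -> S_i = -8.74*2.15^i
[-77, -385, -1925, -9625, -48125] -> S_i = -77*5^i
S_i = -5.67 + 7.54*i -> [-5.67, 1.87, 9.41, 16.95, 24.49]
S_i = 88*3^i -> [88, 264, 792, 2376, 7128]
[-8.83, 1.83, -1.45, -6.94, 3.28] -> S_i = Random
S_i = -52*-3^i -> [-52, 156, -468, 1404, -4212]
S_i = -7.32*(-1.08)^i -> [-7.32, 7.91, -8.54, 9.22, -9.96]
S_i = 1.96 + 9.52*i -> [1.96, 11.48, 21.0, 30.52, 40.04]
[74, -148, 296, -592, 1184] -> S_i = 74*-2^i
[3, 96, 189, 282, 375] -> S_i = 3 + 93*i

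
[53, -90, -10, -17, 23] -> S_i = Random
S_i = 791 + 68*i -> [791, 859, 927, 995, 1063]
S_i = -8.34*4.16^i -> [-8.34, -34.69, -144.33, -600.41, -2497.69]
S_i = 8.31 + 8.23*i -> [8.31, 16.54, 24.77, 33.0, 41.23]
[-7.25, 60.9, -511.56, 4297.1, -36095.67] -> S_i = -7.25*(-8.40)^i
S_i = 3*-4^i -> [3, -12, 48, -192, 768]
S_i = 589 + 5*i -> [589, 594, 599, 604, 609]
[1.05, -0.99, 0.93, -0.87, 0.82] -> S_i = 1.05*(-0.94)^i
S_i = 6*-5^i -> [6, -30, 150, -750, 3750]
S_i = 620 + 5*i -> [620, 625, 630, 635, 640]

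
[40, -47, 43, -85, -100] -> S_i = Random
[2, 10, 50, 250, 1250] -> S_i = 2*5^i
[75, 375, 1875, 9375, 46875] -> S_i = 75*5^i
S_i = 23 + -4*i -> [23, 19, 15, 11, 7]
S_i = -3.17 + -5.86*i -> [-3.17, -9.03, -14.89, -20.75, -26.61]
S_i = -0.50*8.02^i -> [-0.5, -4.01, -32.16, -257.92, -2068.56]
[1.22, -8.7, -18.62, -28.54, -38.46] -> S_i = 1.22 + -9.92*i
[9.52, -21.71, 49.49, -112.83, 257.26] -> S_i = 9.52*(-2.28)^i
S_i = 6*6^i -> [6, 36, 216, 1296, 7776]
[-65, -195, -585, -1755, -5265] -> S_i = -65*3^i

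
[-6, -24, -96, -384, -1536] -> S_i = -6*4^i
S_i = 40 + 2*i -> [40, 42, 44, 46, 48]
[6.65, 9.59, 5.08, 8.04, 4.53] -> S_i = Random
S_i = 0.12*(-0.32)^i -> [0.12, -0.04, 0.01, -0.0, 0.0]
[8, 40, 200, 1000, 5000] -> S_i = 8*5^i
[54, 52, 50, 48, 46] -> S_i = 54 + -2*i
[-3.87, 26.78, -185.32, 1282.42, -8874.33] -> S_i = -3.87*(-6.92)^i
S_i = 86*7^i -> [86, 602, 4214, 29498, 206486]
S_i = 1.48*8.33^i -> [1.48, 12.33, 102.7, 855.45, 7125.93]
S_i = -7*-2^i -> [-7, 14, -28, 56, -112]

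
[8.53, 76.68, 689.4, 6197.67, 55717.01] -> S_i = 8.53*8.99^i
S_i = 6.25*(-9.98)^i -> [6.25, -62.38, 622.5, -6212.57, 62001.5]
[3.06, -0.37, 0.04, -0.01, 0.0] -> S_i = 3.06*(-0.12)^i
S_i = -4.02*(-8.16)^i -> [-4.02, 32.8, -267.67, 2184.22, -17823.24]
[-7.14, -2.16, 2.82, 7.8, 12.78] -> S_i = -7.14 + 4.98*i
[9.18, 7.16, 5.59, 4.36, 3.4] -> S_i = 9.18*0.78^i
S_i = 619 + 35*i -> [619, 654, 689, 724, 759]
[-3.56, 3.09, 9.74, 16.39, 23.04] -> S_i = -3.56 + 6.65*i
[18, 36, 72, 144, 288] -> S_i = 18*2^i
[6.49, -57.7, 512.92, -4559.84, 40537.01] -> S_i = 6.49*(-8.89)^i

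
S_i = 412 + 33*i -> [412, 445, 478, 511, 544]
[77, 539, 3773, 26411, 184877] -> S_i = 77*7^i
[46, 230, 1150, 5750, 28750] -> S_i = 46*5^i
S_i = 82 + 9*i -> [82, 91, 100, 109, 118]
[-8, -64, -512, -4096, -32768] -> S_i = -8*8^i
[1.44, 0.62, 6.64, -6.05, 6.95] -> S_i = Random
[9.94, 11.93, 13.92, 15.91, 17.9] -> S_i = 9.94 + 1.99*i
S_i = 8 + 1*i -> [8, 9, 10, 11, 12]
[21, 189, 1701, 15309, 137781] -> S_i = 21*9^i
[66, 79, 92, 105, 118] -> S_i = 66 + 13*i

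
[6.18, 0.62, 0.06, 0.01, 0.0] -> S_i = 6.18*0.10^i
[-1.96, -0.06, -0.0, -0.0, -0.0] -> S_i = -1.96*0.03^i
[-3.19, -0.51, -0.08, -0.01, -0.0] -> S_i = -3.19*0.16^i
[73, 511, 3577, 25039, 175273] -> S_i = 73*7^i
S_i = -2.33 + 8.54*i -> [-2.33, 6.21, 14.75, 23.29, 31.83]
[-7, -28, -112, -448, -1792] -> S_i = -7*4^i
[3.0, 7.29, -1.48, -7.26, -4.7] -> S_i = Random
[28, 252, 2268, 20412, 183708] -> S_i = 28*9^i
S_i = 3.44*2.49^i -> [3.44, 8.57, 21.33, 53.11, 132.24]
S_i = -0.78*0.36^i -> [-0.78, -0.28, -0.1, -0.04, -0.01]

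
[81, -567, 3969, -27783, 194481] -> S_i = 81*-7^i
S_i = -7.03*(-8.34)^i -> [-7.03, 58.63, -488.98, 4078.06, -34011.01]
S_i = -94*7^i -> [-94, -658, -4606, -32242, -225694]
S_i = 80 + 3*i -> [80, 83, 86, 89, 92]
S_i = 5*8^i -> [5, 40, 320, 2560, 20480]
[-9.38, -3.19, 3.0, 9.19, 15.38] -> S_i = -9.38 + 6.19*i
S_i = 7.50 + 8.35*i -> [7.5, 15.85, 24.2, 32.55, 40.9]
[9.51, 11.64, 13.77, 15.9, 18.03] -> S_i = 9.51 + 2.13*i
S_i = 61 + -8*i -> [61, 53, 45, 37, 29]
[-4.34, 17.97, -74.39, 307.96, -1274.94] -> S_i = -4.34*(-4.14)^i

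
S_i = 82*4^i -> [82, 328, 1312, 5248, 20992]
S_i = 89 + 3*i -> [89, 92, 95, 98, 101]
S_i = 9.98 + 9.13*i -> [9.98, 19.11, 28.24, 37.37, 46.5]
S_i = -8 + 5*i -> [-8, -3, 2, 7, 12]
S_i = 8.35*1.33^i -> [8.35, 11.11, 14.77, 19.64, 26.13]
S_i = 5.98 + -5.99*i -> [5.98, -0.01, -6.0, -11.99, -17.98]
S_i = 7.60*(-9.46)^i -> [7.6, -71.9, 680.14, -6434.09, 60866.47]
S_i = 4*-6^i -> [4, -24, 144, -864, 5184]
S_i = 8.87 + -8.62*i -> [8.87, 0.25, -8.37, -16.99, -25.61]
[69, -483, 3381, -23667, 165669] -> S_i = 69*-7^i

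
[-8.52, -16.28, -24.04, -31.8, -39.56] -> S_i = -8.52 + -7.76*i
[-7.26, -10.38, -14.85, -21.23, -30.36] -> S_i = -7.26*1.43^i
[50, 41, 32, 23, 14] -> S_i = 50 + -9*i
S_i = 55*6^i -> [55, 330, 1980, 11880, 71280]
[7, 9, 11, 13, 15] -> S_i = 7 + 2*i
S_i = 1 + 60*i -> [1, 61, 121, 181, 241]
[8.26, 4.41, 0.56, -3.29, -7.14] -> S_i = 8.26 + -3.85*i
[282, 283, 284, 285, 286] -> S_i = 282 + 1*i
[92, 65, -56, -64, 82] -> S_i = Random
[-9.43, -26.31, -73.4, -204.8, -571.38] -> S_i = -9.43*2.79^i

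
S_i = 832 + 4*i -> [832, 836, 840, 844, 848]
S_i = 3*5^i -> [3, 15, 75, 375, 1875]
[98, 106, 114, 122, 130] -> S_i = 98 + 8*i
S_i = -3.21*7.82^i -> [-3.21, -25.1, -196.3, -1535.06, -12004.17]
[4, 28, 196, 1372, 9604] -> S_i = 4*7^i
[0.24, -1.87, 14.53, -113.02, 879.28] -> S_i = 0.24*(-7.78)^i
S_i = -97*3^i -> [-97, -291, -873, -2619, -7857]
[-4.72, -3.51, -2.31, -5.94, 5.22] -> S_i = Random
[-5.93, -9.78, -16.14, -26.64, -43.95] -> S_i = -5.93*1.65^i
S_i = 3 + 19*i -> [3, 22, 41, 60, 79]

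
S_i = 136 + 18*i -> [136, 154, 172, 190, 208]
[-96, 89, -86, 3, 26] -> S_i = Random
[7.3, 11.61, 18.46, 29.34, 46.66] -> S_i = 7.30*1.59^i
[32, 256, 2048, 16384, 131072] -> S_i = 32*8^i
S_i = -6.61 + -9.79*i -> [-6.61, -16.4, -26.19, -35.98, -45.77]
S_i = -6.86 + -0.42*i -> [-6.86, -7.28, -7.7, -8.12, -8.54]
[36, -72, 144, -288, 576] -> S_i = 36*-2^i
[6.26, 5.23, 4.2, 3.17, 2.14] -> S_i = 6.26 + -1.03*i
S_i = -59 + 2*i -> [-59, -57, -55, -53, -51]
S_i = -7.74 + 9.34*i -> [-7.74, 1.6, 10.94, 20.28, 29.62]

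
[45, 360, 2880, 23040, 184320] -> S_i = 45*8^i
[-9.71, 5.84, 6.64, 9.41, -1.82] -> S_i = Random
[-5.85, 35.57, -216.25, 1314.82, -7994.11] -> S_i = -5.85*(-6.08)^i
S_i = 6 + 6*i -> [6, 12, 18, 24, 30]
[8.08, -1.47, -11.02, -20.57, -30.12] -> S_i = 8.08 + -9.55*i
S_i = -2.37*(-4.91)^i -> [-2.37, 11.64, -57.14, 280.54, -1377.45]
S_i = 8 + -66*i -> [8, -58, -124, -190, -256]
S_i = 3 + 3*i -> [3, 6, 9, 12, 15]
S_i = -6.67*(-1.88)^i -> [-6.67, 12.54, -23.57, 44.32, -83.32]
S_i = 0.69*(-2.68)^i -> [0.69, -1.85, 4.96, -13.28, 35.59]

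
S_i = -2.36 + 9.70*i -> [-2.36, 7.34, 17.04, 26.74, 36.44]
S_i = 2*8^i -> [2, 16, 128, 1024, 8192]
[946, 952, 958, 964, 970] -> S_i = 946 + 6*i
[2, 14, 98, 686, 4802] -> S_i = 2*7^i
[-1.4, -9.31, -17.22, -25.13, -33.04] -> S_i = -1.40 + -7.91*i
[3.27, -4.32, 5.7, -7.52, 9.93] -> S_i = 3.27*(-1.32)^i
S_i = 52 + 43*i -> [52, 95, 138, 181, 224]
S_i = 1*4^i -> [1, 4, 16, 64, 256]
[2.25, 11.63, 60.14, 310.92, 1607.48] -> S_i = 2.25*5.17^i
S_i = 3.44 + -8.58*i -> [3.44, -5.14, -13.72, -22.3, -30.88]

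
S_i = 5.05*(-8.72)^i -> [5.05, -44.04, 383.99, -3348.43, 29198.28]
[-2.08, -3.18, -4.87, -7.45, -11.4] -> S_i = -2.08*1.53^i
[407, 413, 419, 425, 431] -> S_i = 407 + 6*i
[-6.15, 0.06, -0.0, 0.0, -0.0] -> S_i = -6.15*(-0.01)^i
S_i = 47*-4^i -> [47, -188, 752, -3008, 12032]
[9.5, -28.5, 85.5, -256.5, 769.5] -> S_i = 9.50*(-3.00)^i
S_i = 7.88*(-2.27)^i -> [7.88, -17.89, 40.6, -92.17, 209.23]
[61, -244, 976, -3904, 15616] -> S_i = 61*-4^i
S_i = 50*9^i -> [50, 450, 4050, 36450, 328050]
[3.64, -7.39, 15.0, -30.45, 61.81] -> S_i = 3.64*(-2.03)^i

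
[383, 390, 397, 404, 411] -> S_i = 383 + 7*i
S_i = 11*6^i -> [11, 66, 396, 2376, 14256]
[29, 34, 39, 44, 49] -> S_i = 29 + 5*i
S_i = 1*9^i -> [1, 9, 81, 729, 6561]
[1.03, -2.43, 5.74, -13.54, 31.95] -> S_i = 1.03*(-2.36)^i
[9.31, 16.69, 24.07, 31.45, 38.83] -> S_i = 9.31 + 7.38*i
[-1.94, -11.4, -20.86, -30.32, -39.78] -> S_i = -1.94 + -9.46*i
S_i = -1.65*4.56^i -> [-1.65, -7.52, -34.31, -156.45, -713.42]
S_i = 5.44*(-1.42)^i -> [5.44, -7.72, 10.97, -15.58, 22.12]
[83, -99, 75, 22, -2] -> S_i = Random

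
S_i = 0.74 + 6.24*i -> [0.74, 6.98, 13.22, 19.46, 25.7]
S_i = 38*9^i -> [38, 342, 3078, 27702, 249318]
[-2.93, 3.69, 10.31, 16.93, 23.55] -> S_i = -2.93 + 6.62*i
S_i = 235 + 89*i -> [235, 324, 413, 502, 591]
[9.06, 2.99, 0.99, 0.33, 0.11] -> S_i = 9.06*0.33^i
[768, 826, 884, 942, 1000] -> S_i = 768 + 58*i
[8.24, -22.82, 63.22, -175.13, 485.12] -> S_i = 8.24*(-2.77)^i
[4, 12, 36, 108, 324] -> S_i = 4*3^i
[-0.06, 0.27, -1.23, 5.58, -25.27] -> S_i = -0.06*(-4.53)^i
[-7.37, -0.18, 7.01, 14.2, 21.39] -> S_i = -7.37 + 7.19*i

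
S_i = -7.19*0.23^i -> [-7.19, -1.65, -0.38, -0.09, -0.02]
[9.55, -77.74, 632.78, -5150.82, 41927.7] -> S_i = 9.55*(-8.14)^i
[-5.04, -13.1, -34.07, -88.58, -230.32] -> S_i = -5.04*2.60^i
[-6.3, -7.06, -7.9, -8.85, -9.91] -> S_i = -6.30*1.12^i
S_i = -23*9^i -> [-23, -207, -1863, -16767, -150903]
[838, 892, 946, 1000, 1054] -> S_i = 838 + 54*i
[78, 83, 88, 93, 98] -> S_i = 78 + 5*i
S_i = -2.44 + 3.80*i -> [-2.44, 1.36, 5.16, 8.96, 12.76]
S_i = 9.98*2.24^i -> [9.98, 22.36, 50.08, 112.17, 251.26]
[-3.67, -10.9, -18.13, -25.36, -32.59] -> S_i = -3.67 + -7.23*i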